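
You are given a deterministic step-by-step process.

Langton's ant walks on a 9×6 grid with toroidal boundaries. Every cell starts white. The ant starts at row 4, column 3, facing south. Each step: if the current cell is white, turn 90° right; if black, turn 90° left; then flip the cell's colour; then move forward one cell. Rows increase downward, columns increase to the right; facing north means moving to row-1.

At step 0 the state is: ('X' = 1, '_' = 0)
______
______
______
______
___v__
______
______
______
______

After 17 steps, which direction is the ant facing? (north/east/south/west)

k=0  ______
______
______
______
___v__
______
______
______
______
k=1  ______
______
______
______
__<X__
______
______
______
______
k=2  ______
______
______
__^___
__XX__
______
______
______
______
k=3  ______
______
______
__X>__
__XX__
______
______
______
______
k=4  ______
______
______
__XX__
__Xv__
______
______
______
______
k=5  ______
______
______
__XX__
__X_>_
______
______
______
______
k=6  ______
______
______
__XX__
__X_X_
____v_
______
______
______
k=7  ______
______
______
__XX__
__X_X_
___<X_
______
______
______
k=8  ______
______
______
__XX__
__X^X_
___XX_
______
______
______
k=9  ______
______
______
__XX__
__XX>_
___XX_
______
______
______
k=10  ______
______
______
__XX^_
__XX__
___XX_
______
______
______
k=11  ______
______
______
__XXX>
__XX__
___XX_
______
______
______
k=12  ______
______
______
__XXXX
__XX_v
___XX_
______
______
______
k=13  ______
______
______
__XXXX
__XX<X
___XX_
______
______
______
k=14  ______
______
______
__XX^X
__XXXX
___XX_
______
______
______
k=15  ______
______
______
__X<_X
__XXXX
___XX_
______
______
______
k=16  ______
______
______
__X__X
__XvXX
___XX_
______
______
______
k=17  ______
______
______
__X__X
__X_>X
___XX_
______
______
______

east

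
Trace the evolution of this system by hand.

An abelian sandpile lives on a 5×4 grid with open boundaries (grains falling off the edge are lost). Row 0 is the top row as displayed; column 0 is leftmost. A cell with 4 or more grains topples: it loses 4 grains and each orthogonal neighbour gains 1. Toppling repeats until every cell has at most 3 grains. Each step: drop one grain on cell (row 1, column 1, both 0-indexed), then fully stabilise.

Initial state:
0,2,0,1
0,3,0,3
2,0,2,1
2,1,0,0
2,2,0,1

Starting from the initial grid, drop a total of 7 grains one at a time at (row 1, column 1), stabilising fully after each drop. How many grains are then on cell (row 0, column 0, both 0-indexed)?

1

0) 0,2,0,1
0,3,0,3
2,0,2,1
2,1,0,0
2,2,0,1
1) 0,3,0,1
1,0,1,3
2,1,2,1
2,1,0,0
2,2,0,1
2) 0,3,0,1
1,1,1,3
2,1,2,1
2,1,0,0
2,2,0,1
3) 0,3,0,1
1,2,1,3
2,1,2,1
2,1,0,0
2,2,0,1
4) 0,3,0,1
1,3,1,3
2,1,2,1
2,1,0,0
2,2,0,1
5) 1,0,1,1
2,1,2,3
2,2,2,1
2,1,0,0
2,2,0,1
6) 1,0,1,1
2,2,2,3
2,2,2,1
2,1,0,0
2,2,0,1
7) 1,0,1,1
2,3,2,3
2,2,2,1
2,1,0,0
2,2,0,1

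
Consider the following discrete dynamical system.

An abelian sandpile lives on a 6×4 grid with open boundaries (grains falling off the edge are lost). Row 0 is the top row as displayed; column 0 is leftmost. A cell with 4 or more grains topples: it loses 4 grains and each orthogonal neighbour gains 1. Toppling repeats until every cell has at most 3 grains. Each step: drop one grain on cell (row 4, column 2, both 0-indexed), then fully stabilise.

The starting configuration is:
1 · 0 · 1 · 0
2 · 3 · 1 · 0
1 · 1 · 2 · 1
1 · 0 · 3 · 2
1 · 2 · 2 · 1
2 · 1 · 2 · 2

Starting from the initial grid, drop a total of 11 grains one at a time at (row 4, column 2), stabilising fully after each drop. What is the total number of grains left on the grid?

38

step 0: 1 · 0 · 1 · 0
2 · 3 · 1 · 0
1 · 1 · 2 · 1
1 · 0 · 3 · 2
1 · 2 · 2 · 1
2 · 1 · 2 · 2
step 1: 1 · 0 · 1 · 0
2 · 3 · 1 · 0
1 · 1 · 2 · 1
1 · 0 · 3 · 2
1 · 2 · 3 · 1
2 · 1 · 2 · 2
step 2: 1 · 0 · 1 · 0
2 · 3 · 1 · 0
1 · 1 · 3 · 1
1 · 1 · 0 · 3
1 · 3 · 1 · 2
2 · 1 · 3 · 2
step 3: 1 · 0 · 1 · 0
2 · 3 · 1 · 0
1 · 1 · 3 · 1
1 · 1 · 0 · 3
1 · 3 · 2 · 2
2 · 1 · 3 · 2
step 4: 1 · 0 · 1 · 0
2 · 3 · 1 · 0
1 · 1 · 3 · 1
1 · 1 · 0 · 3
1 · 3 · 3 · 2
2 · 1 · 3 · 2
step 5: 1 · 0 · 1 · 0
2 · 3 · 1 · 0
1 · 1 · 3 · 1
1 · 2 · 1 · 3
2 · 0 · 2 · 3
2 · 3 · 0 · 3
step 6: 1 · 0 · 1 · 0
2 · 3 · 1 · 0
1 · 1 · 3 · 1
1 · 2 · 1 · 3
2 · 0 · 3 · 3
2 · 3 · 0 · 3
step 7: 1 · 0 · 1 · 0
2 · 3 · 1 · 0
1 · 1 · 3 · 2
1 · 2 · 3 · 0
2 · 1 · 1 · 2
2 · 3 · 2 · 0
step 8: 1 · 0 · 1 · 0
2 · 3 · 1 · 0
1 · 1 · 3 · 2
1 · 2 · 3 · 0
2 · 1 · 2 · 2
2 · 3 · 2 · 0
step 9: 1 · 0 · 1 · 0
2 · 3 · 1 · 0
1 · 1 · 3 · 2
1 · 2 · 3 · 0
2 · 1 · 3 · 2
2 · 3 · 2 · 0
step 10: 1 · 0 · 1 · 0
2 · 3 · 2 · 0
1 · 2 · 0 · 3
1 · 3 · 1 · 1
2 · 2 · 1 · 3
2 · 3 · 3 · 0
step 11: 1 · 0 · 1 · 0
2 · 3 · 2 · 0
1 · 2 · 0 · 3
1 · 3 · 1 · 1
2 · 2 · 2 · 3
2 · 3 · 3 · 0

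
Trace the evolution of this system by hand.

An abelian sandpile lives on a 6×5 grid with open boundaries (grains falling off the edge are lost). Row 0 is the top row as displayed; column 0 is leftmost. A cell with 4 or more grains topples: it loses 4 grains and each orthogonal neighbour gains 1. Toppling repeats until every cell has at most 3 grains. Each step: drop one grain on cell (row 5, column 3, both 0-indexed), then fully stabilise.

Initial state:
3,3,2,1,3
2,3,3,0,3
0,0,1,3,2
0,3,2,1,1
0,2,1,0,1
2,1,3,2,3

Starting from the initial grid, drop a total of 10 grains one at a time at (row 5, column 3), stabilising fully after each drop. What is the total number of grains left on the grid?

0) 3,3,2,1,3
2,3,3,0,3
0,0,1,3,2
0,3,2,1,1
0,2,1,0,1
2,1,3,2,3
1) 3,3,2,1,3
2,3,3,0,3
0,0,1,3,2
0,3,2,1,1
0,2,1,0,1
2,1,3,3,3
2) 3,3,2,1,3
2,3,3,0,3
0,0,1,3,2
0,3,2,1,1
0,2,2,1,2
2,2,0,2,0
3) 3,3,2,1,3
2,3,3,0,3
0,0,1,3,2
0,3,2,1,1
0,2,2,1,2
2,2,0,3,0
4) 3,3,2,1,3
2,3,3,0,3
0,0,1,3,2
0,3,2,1,1
0,2,2,2,2
2,2,1,0,1
5) 3,3,2,1,3
2,3,3,0,3
0,0,1,3,2
0,3,2,1,1
0,2,2,2,2
2,2,1,1,1
6) 3,3,2,1,3
2,3,3,0,3
0,0,1,3,2
0,3,2,1,1
0,2,2,2,2
2,2,1,2,1
7) 3,3,2,1,3
2,3,3,0,3
0,0,1,3,2
0,3,2,1,1
0,2,2,2,2
2,2,1,3,1
8) 3,3,2,1,3
2,3,3,0,3
0,0,1,3,2
0,3,2,1,1
0,2,2,3,2
2,2,2,0,2
9) 3,3,2,1,3
2,3,3,0,3
0,0,1,3,2
0,3,2,1,1
0,2,2,3,2
2,2,2,1,2
10) 3,3,2,1,3
2,3,3,0,3
0,0,1,3,2
0,3,2,1,1
0,2,2,3,2
2,2,2,2,2

55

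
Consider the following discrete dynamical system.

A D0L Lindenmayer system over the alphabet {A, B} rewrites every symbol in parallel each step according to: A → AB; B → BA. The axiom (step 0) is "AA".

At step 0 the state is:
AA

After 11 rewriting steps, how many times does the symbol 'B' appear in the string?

2048

step 0: AA
step 1: ABAB
step 2: ABBAABBA
step 3: ABBABAABABBABAAB
step 4: ABBABAABBAABABBAABBABAABBAABABBA
step 5: ABBABAABBAABABBABAABABBAABBABAABABBABAABBAABABBABAABABBAABBABAAB
step 6: ABBABAABBAABABBABAABABBAABBABAABBAABABBAABBABAABABBABAABBA…ABBAABABBABAABABBAABBABAABBAABABBAABBABAABABBABAABBAABABBA  (len 128)
step 7: ABBABAABBAABABBABAABABBAABBABAABBAABABBAABBABAABABBABAABBA…BAABBABAABABBABAABBAABABBAABBABAABBAABABBABAABABBAABBABAAB  (len 256)
step 8: ABBABAABBAABABBABAABABBAABBABAABBAABABBAABBABAABABBABAABBA…ABBAABABBABAABABBAABBABAABBAABABBAABBABAABABBABAABBAABABBA  (len 512)
step 9: ABBABAABBAABABBABAABABBAABBABAABBAABABBAABBABAABABBABAABBA…BAABBABAABABBABAABBAABABBAABBABAABBAABABBABAABABBAABBABAAB  (len 1024)
step 10: ABBABAABBAABABBABAABABBAABBABAABBAABABBAABBABAABABBABAABBA…ABBAABABBABAABABBAABBABAABBAABABBAABBABAABABBABAABBAABABBA  (len 2048)
step 11: ABBABAABBAABABBABAABABBAABBABAABBAABABBAABBABAABABBABAABBA…BAABBABAABABBABAABBAABABBAABBABAABBAABABBABAABABBAABBABAAB  (len 4096)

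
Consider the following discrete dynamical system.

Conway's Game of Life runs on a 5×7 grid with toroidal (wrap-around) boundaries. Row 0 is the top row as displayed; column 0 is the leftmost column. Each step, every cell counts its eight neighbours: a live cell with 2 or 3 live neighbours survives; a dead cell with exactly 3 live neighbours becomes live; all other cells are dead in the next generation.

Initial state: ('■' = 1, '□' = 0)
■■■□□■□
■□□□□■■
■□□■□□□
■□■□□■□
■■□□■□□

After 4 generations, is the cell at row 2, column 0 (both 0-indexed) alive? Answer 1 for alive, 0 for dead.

0) ■■■□□■□
■□□□□■■
■□□■□□□
■□■□□■□
■■□□■□□
1) □□■□■■□
□□■□■■□
■□□□■■□
■□■■■□□
□□□■■■□
2) □□■□□□■
□■□□□□□
□□■□□□□
□■■□□□□
□■□□□□■
3) □■■□□□□
□■■□□□□
□□■□□□□
■■■□□□□
□■□□□□□
4) ■□□□□□□
□□□■□□□
■□□■□□□
■□■□□□□
□□□□□□□

1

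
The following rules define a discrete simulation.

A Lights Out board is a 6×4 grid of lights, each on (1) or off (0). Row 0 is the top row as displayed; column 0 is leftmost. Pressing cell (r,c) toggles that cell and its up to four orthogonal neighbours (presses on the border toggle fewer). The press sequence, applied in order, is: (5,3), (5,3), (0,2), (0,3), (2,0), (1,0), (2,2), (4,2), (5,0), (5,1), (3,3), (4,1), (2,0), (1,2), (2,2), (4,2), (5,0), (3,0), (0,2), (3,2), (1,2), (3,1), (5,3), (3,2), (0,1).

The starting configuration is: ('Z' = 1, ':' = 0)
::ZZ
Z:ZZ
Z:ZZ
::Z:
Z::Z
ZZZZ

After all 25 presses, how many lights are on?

15

k=0  ::ZZ
Z:ZZ
Z:ZZ
::Z:
Z::Z
ZZZZ
k=1  ::ZZ
Z:ZZ
Z:ZZ
::Z:
Z:::
ZZ::
k=2  ::ZZ
Z:ZZ
Z:ZZ
::Z:
Z::Z
ZZZZ
k=3  :Z::
Z::Z
Z:ZZ
::Z:
Z::Z
ZZZZ
k=4  :ZZZ
Z:::
Z:ZZ
::Z:
Z::Z
ZZZZ
k=5  :ZZZ
::::
:ZZZ
Z:Z:
Z::Z
ZZZZ
k=6  ZZZZ
ZZ::
ZZZZ
Z:Z:
Z::Z
ZZZZ
k=7  ZZZZ
ZZZ:
Z:::
Z:::
Z::Z
ZZZZ
k=8  ZZZZ
ZZZ:
Z:::
Z:Z:
ZZZ:
ZZ:Z
k=9  ZZZZ
ZZZ:
Z:::
Z:Z:
:ZZ:
:::Z
k=10  ZZZZ
ZZZ:
Z:::
Z:Z:
::Z:
ZZZZ
k=11  ZZZZ
ZZZ:
Z::Z
Z::Z
::ZZ
ZZZZ
k=12  ZZZZ
ZZZ:
Z::Z
ZZ:Z
ZZ:Z
Z:ZZ
k=13  ZZZZ
:ZZ:
:Z:Z
:Z:Z
ZZ:Z
Z:ZZ
k=14  ZZ:Z
:::Z
:ZZZ
:Z:Z
ZZ:Z
Z:ZZ
k=15  ZZ:Z
::ZZ
::::
:ZZZ
ZZ:Z
Z:ZZ
k=16  ZZ:Z
::ZZ
::::
:Z:Z
Z:Z:
Z::Z
k=17  ZZ:Z
::ZZ
::::
:Z:Z
::Z:
:Z:Z
k=18  ZZ:Z
::ZZ
Z:::
Z::Z
Z:Z:
:Z:Z
k=19  Z:Z:
:::Z
Z:::
Z::Z
Z:Z:
:Z:Z
k=20  Z:Z:
:::Z
Z:Z:
ZZZ:
Z:::
:Z:Z
k=21  Z:::
:ZZ:
Z:::
ZZZ:
Z:::
:Z:Z
k=22  Z:::
:ZZ:
ZZ::
::::
ZZ::
:Z:Z
k=23  Z:::
:ZZ:
ZZ::
::::
ZZ:Z
:ZZ:
k=24  Z:::
:ZZ:
ZZZ:
:ZZZ
ZZZZ
:ZZ:
k=25  :ZZ:
::Z:
ZZZ:
:ZZZ
ZZZZ
:ZZ:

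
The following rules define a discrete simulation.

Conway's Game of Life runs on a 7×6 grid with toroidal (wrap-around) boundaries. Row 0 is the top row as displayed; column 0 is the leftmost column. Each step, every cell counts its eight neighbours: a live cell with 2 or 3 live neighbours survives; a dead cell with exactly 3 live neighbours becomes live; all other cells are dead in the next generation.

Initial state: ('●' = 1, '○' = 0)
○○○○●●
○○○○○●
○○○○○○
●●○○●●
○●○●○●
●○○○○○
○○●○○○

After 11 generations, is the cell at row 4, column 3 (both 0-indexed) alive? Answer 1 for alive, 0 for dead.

0

gen 0: ○○○○●●
○○○○○●
○○○○○○
●●○○●●
○●○●○●
●○○○○○
○○●○○○
gen 1: ○○○○●●
○○○○●●
○○○○●○
○●●○●●
○●●○○○
●●●○○○
○○○○○●
gen 2: ●○○○○○
○○○●○○
●○○○○○
●●●○●●
○○○○○●
●○●○○○
○●○○●●
gen 3: ●○○○●●
○○○○○○
●○●●●○
○●○○●○
○○●●●○
●●○○●○
○●○○○●
gen 4: ●○○○●●
●●○○○○
○●●●●●
○●○○○○
●○●○●○
●●○○●○
○●○○○○
gen 5: ○○○○○●
○○○○○○
○○○●●●
○○○○○○
●○●●○○
●○●●○○
○●○○●○
gen 6: ○○○○○○
○○○○○●
○○○○●○
○○●○○●
○○●●○○
●○○○●●
●●●●●●
gen 7: ○●●●○○
○○○○○○
○○○○●●
○○●○●○
●●●●○○
○○○○○○
○●●●○○
gen 8: ○●○●○○
○○●●●○
○○○●●●
●○●○●○
○●●●○○
●○○○○○
○●○●○○
gen 9: ○●○○○○
○○○○○●
○●○○○○
●○○○○○
●○●●○●
●○○●○○
●●○○○○
gen 10: ○●○○○○
●○○○○○
●○○○○○
●○●○○●
●○●●●●
○○○●●○
●●●○○○
gen 11: ○○●○○○
●●○○○○
●○○○○○
○○●○○○
●○●○○○
○○○○○○
●●●●○○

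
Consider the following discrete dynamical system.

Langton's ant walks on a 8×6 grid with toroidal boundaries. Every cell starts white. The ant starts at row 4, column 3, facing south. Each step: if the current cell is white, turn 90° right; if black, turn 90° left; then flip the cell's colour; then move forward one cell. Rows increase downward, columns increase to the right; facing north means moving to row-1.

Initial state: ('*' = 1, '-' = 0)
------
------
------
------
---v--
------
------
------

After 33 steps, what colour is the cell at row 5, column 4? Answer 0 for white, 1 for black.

[0] ------
------
------
------
---v--
------
------
------
[1] ------
------
------
------
--<*--
------
------
------
[2] ------
------
------
--^---
--**--
------
------
------
[3] ------
------
------
--*>--
--**--
------
------
------
[4] ------
------
------
--**--
--*v--
------
------
------
[5] ------
------
------
--**--
--*->-
------
------
------
[6] ------
------
------
--**--
--*-*-
----v-
------
------
[7] ------
------
------
--**--
--*-*-
---<*-
------
------
[8] ------
------
------
--**--
--*^*-
---**-
------
------
[9] ------
------
------
--**--
--**>-
---**-
------
------
[10] ------
------
------
--**^-
--**--
---**-
------
------
[11] ------
------
------
--***>
--**--
---**-
------
------
[12] ------
------
------
--****
--**-v
---**-
------
------
[13] ------
------
------
--****
--**<*
---**-
------
------
[14] ------
------
------
--**^*
--****
---**-
------
------
[15] ------
------
------
--*<-*
--****
---**-
------
------
[16] ------
------
------
--*--*
--*v**
---**-
------
------
[17] ------
------
------
--*--*
--*->*
---**-
------
------
[18] ------
------
------
--*-^*
--*--*
---**-
------
------
[19] ------
------
------
--*-*>
--*--*
---**-
------
------
[20] ------
------
-----^
--*-*-
--*--*
---**-
------
------
[21] ------
------
>----*
--*-*-
--*--*
---**-
------
------
[22] ------
------
*----*
v-*-*-
--*--*
---**-
------
------
[23] ------
------
*----*
*-*-*<
--*--*
---**-
------
------
[24] ------
------
*----^
*-*-**
--*--*
---**-
------
------
[25] ------
------
*---<-
*-*-**
--*--*
---**-
------
------
[26] ------
----^-
*---*-
*-*-**
--*--*
---**-
------
------
[27] ------
----*>
*---*-
*-*-**
--*--*
---**-
------
------
[28] ------
----**
*---*v
*-*-**
--*--*
---**-
------
------
[29] ------
----**
*---<*
*-*-**
--*--*
---**-
------
------
[30] ------
----**
*----*
*-*-v*
--*--*
---**-
------
------
[31] ------
----**
*----*
*-*-->
--*--*
---**-
------
------
[32] ------
----**
*----^
*-*---
--*--*
---**-
------
------
[33] ------
----**
*---<-
*-*---
--*--*
---**-
------
------

1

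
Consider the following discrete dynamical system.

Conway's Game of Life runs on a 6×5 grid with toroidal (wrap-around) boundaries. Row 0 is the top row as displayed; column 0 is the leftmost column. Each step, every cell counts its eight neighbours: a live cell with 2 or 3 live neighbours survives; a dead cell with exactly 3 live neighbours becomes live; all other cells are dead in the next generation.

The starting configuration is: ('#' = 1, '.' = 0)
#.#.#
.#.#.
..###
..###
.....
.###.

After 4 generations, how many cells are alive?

9

t=0: #.#.#
.#.#.
..###
..###
.....
.###.
t=1: #...#
.#...
##...
..#.#
.#..#
#####
t=2: .....
.#..#
###..
..###
.....
..#..
t=3: .....
.##..
.....
#.###
..#..
.....
t=4: .....
.....
#...#
.####
.##.#
.....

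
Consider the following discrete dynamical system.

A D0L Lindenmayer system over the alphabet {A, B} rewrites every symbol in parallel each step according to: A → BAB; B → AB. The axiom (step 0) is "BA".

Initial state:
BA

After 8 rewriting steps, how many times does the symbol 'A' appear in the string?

985

0) BA
1) ABBAB
2) BABABABBABAB
3) ABBABABBABABBABABABBABABBABAB
4) BABABABBABABBABABABBABABBABABABBABABBABABBABABABBABABBABABABBABABBABAB
5) ABBABABBABABBABABABBABABBABABABBABABBABABBABABABBABABBABAB…BABABABBABABBABABABBABABBABABBABABABBABABBABABABBABABBABAB  (len 169)
6) BABABABBABABBABABABBABABBABABABBABABBABABBABABABBABABBABAB…BABABABBABABBABABABBABABBABABBABABABBABABBABABABBABABBABAB  (len 408)
7) ABBABABBABABBABABABBABABBABABABBABABBABABBABABABBABABBABAB…BABABABBABABBABABABBABABBABABBABABABBABABBABABABBABABBABAB  (len 985)
8) BABABABBABABBABABABBABABBABABABBABABBABABBABABABBABABBABAB…BABABABBABABBABABABBABABBABABBABABABBABABBABABABBABABBABAB  (len 2378)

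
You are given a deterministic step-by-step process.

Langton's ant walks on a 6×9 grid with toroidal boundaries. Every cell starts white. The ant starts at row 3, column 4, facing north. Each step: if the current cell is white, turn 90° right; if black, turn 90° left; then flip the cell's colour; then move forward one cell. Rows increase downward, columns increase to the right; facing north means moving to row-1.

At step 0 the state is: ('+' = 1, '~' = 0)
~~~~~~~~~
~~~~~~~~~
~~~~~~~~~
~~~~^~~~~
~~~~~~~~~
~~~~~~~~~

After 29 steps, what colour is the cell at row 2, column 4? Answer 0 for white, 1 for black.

k=0  ~~~~~~~~~
~~~~~~~~~
~~~~~~~~~
~~~~^~~~~
~~~~~~~~~
~~~~~~~~~
k=1  ~~~~~~~~~
~~~~~~~~~
~~~~~~~~~
~~~~+>~~~
~~~~~~~~~
~~~~~~~~~
k=2  ~~~~~~~~~
~~~~~~~~~
~~~~~~~~~
~~~~++~~~
~~~~~v~~~
~~~~~~~~~
k=3  ~~~~~~~~~
~~~~~~~~~
~~~~~~~~~
~~~~++~~~
~~~~<+~~~
~~~~~~~~~
k=4  ~~~~~~~~~
~~~~~~~~~
~~~~~~~~~
~~~~^+~~~
~~~~++~~~
~~~~~~~~~
k=5  ~~~~~~~~~
~~~~~~~~~
~~~~~~~~~
~~~<~+~~~
~~~~++~~~
~~~~~~~~~
k=6  ~~~~~~~~~
~~~~~~~~~
~~~^~~~~~
~~~+~+~~~
~~~~++~~~
~~~~~~~~~
k=7  ~~~~~~~~~
~~~~~~~~~
~~~+>~~~~
~~~+~+~~~
~~~~++~~~
~~~~~~~~~
k=8  ~~~~~~~~~
~~~~~~~~~
~~~++~~~~
~~~+v+~~~
~~~~++~~~
~~~~~~~~~
k=9  ~~~~~~~~~
~~~~~~~~~
~~~++~~~~
~~~<++~~~
~~~~++~~~
~~~~~~~~~
k=10  ~~~~~~~~~
~~~~~~~~~
~~~++~~~~
~~~~++~~~
~~~v++~~~
~~~~~~~~~
k=11  ~~~~~~~~~
~~~~~~~~~
~~~++~~~~
~~~~++~~~
~~<+++~~~
~~~~~~~~~
k=12  ~~~~~~~~~
~~~~~~~~~
~~~++~~~~
~~^~++~~~
~~++++~~~
~~~~~~~~~
k=13  ~~~~~~~~~
~~~~~~~~~
~~~++~~~~
~~+>++~~~
~~++++~~~
~~~~~~~~~
k=14  ~~~~~~~~~
~~~~~~~~~
~~~++~~~~
~~++++~~~
~~+v++~~~
~~~~~~~~~
k=15  ~~~~~~~~~
~~~~~~~~~
~~~++~~~~
~~++++~~~
~~+~>+~~~
~~~~~~~~~
k=16  ~~~~~~~~~
~~~~~~~~~
~~~++~~~~
~~++^+~~~
~~+~~+~~~
~~~~~~~~~
k=17  ~~~~~~~~~
~~~~~~~~~
~~~++~~~~
~~+<~+~~~
~~+~~+~~~
~~~~~~~~~
k=18  ~~~~~~~~~
~~~~~~~~~
~~~++~~~~
~~+~~+~~~
~~+v~+~~~
~~~~~~~~~
k=19  ~~~~~~~~~
~~~~~~~~~
~~~++~~~~
~~+~~+~~~
~~<+~+~~~
~~~~~~~~~
k=20  ~~~~~~~~~
~~~~~~~~~
~~~++~~~~
~~+~~+~~~
~~~+~+~~~
~~v~~~~~~
k=21  ~~~~~~~~~
~~~~~~~~~
~~~++~~~~
~~+~~+~~~
~~~+~+~~~
~<+~~~~~~
k=22  ~~~~~~~~~
~~~~~~~~~
~~~++~~~~
~~+~~+~~~
~^~+~+~~~
~++~~~~~~
k=23  ~~~~~~~~~
~~~~~~~~~
~~~++~~~~
~~+~~+~~~
~+>+~+~~~
~++~~~~~~
k=24  ~~~~~~~~~
~~~~~~~~~
~~~++~~~~
~~+~~+~~~
~+++~+~~~
~+v~~~~~~
k=25  ~~~~~~~~~
~~~~~~~~~
~~~++~~~~
~~+~~+~~~
~+++~+~~~
~+~>~~~~~
k=26  ~~~v~~~~~
~~~~~~~~~
~~~++~~~~
~~+~~+~~~
~+++~+~~~
~+~+~~~~~
k=27  ~~<+~~~~~
~~~~~~~~~
~~~++~~~~
~~+~~+~~~
~+++~+~~~
~+~+~~~~~
k=28  ~~++~~~~~
~~~~~~~~~
~~~++~~~~
~~+~~+~~~
~+++~+~~~
~+^+~~~~~
k=29  ~~++~~~~~
~~~~~~~~~
~~~++~~~~
~~+~~+~~~
~+++~+~~~
~++>~~~~~

1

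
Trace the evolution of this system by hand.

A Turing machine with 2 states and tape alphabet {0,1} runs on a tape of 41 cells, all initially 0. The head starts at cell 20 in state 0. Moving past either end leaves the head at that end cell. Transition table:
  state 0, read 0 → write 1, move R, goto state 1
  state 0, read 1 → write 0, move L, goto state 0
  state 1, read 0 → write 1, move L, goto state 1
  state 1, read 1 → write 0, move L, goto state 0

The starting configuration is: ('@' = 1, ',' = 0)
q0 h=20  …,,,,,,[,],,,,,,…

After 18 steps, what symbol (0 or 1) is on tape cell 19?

0) q0 h=20  …,,,,,,[,],,,,,,…
1) q1 h=21  …,,,,,@[,],,,,,,…
2) q1 h=20  …,,,,,,[@]@,,,,,…
3) q0 h=19  …,,,,,,[,],@,,,,…
4) q1 h=20  …,,,,,@[,]@,,,,,…
5) q1 h=19  …,,,,,,[@]@@,,,,…
6) q0 h=18  …,,,,,,[,],@@,,,…
7) q1 h=19  …,,,,,@[,]@@,,,,…
8) q1 h=18  …,,,,,,[@]@@@,,,…
9) q0 h=17  …,,,,,,[,],@@@,,…
10) q1 h=18  …,,,,,@[,]@@@,,,…
11) q1 h=17  …,,,,,,[@]@@@@,,…
12) q0 h=16  …,,,,,,[,],@@@@,…
13) q1 h=17  …,,,,,@[,]@@@@,,…
14) q1 h=16  …,,,,,,[@]@@@@@,…
15) q0 h=15  …,,,,,,[,],@@@@@…
16) q1 h=16  …,,,,,@[,]@@@@@,…
17) q1 h=15  …,,,,,,[@]@@@@@@…
18) q0 h=14  …,,,,,,[,],@@@@@…

1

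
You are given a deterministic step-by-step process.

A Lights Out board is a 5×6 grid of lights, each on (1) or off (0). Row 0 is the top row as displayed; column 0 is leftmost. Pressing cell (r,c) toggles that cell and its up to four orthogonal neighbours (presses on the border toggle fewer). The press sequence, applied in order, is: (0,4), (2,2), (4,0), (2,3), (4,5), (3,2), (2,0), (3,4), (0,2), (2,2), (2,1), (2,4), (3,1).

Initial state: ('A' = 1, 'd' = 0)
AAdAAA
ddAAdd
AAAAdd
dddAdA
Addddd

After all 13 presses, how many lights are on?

[0] AAdAAA
ddAAdd
AAAAdd
dddAdA
Addddd
[1] AAdddd
ddAAAd
AAAAdd
dddAdA
Addddd
[2] AAdddd
dddAAd
Addddd
ddAAdA
Addddd
[3] AAdddd
dddAAd
Addddd
AdAAdA
dAdddd
[4] AAdddd
ddddAd
AdAAAd
AdAddA
dAdddd
[5] AAdddd
ddddAd
AdAAAd
AdAddd
dAddAA
[6] AAdddd
ddddAd
AddAAd
AAdAdd
dAAdAA
[7] AAdddd
AdddAd
dAdAAd
dAdAdd
dAAdAA
[8] AAdddd
AdddAd
dAdAdd
dAddAA
dAAddA
[9] AdAAdd
AdAdAd
dAdAdd
dAddAA
dAAddA
[10] AdAAdd
AdddAd
ddAddd
dAAdAA
dAAddA
[11] AdAAdd
AAddAd
AAdddd
ddAdAA
dAAddA
[12] AdAAdd
AAdddd
AAdAAA
ddAddA
dAAddA
[13] AdAAdd
AAdddd
AddAAA
AAdddA
ddAddA

14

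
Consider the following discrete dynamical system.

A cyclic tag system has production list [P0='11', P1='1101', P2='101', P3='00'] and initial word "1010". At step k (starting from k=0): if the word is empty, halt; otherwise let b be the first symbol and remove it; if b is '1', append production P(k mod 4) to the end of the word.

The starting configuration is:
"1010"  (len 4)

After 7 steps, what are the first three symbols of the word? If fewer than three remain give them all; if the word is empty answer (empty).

011

k=0  "1010"  (len 4)
k=1  "01011"  (len 5)
k=2  "1011"  (len 4)
k=3  "011101"  (len 6)
k=4  "11101"  (len 5)
k=5  "110111"  (len 6)
k=6  "101111101"  (len 9)
k=7  "01111101101"  (len 11)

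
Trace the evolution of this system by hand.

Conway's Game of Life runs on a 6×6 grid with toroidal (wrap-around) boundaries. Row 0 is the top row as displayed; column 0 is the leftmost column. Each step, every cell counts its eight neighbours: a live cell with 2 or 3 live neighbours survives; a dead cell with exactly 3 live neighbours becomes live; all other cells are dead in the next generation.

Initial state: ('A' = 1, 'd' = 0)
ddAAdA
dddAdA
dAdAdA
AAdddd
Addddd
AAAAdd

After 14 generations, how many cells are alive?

15

0) ddAAdA
dddAdA
dAdAdA
AAdddd
Addddd
AAAAdd
1) dddddA
dddAdA
dAdddA
dAAddA
dddddA
AddAAA
2) dddAdd
dddddA
dAdddA
dAAdAA
dAAAdd
Addddd
3) dddddd
AdddAd
dAAddA
ddddAA
dddAAA
dAdAdd
4) dddddd
AAdddA
dAdAdd
ddAddd
AdAAdA
ddAAdd
5) AAAddd
AAAddd
dAdddd
AdddAd
ddddAd
dAAAAd
6) dddddA
dddddd
ddAddA
dddddA
dAAdAd
AdddAA
7) AdddAA
dddddd
dddddd
AAAAAA
dAdAAd
AAdAAd
8) AAdAAd
dddddA
AAAAAA
AAdddA
dddddd
dAdddd
9) AAAdAA
dddddd
ddAAdd
dddAdd
dAdddd
AAAddd
10) ddAAdA
AdddAA
ddAAdd
dddAdd
AAdddd
dddAdd
11) AdAAdA
AAdddA
ddAAdA
dAdAdd
ddAddd
AAdAAd
12) dddAdd
dddddd
dddAdA
dAdAAd
AdddAd
AdddAd
13) dddddd
ddddAd
ddAAdd
AdAAdd
AAddAd
dddAAd
14) dddAAd
dddAdd
dAAdAd
AdddAA
AAddAd
dddAAA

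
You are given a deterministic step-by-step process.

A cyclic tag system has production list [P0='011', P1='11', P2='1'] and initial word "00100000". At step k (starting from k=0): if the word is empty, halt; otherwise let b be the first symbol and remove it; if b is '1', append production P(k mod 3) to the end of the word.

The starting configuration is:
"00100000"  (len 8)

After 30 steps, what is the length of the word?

14

k=0  "00100000"  (len 8)
k=1  "0100000"  (len 7)
k=2  "100000"  (len 6)
k=3  "000001"  (len 6)
k=4  "00001"  (len 5)
k=5  "0001"  (len 4)
k=6  "001"  (len 3)
k=7  "01"  (len 2)
k=8  "1"  (len 1)
k=9  "1"  (len 1)
k=10  "011"  (len 3)
k=11  "11"  (len 2)
k=12  "11"  (len 2)
k=13  "1011"  (len 4)
k=14  "01111"  (len 5)
k=15  "1111"  (len 4)
k=16  "111011"  (len 6)
k=17  "1101111"  (len 7)
k=18  "1011111"  (len 7)
k=19  "011111011"  (len 9)
k=20  "11111011"  (len 8)
k=21  "11110111"  (len 8)
k=22  "1110111011"  (len 10)
k=23  "11011101111"  (len 11)
k=24  "10111011111"  (len 11)
k=25  "0111011111011"  (len 13)
k=26  "111011111011"  (len 12)
k=27  "110111110111"  (len 12)
k=28  "10111110111011"  (len 14)
k=29  "011111011101111"  (len 15)
k=30  "11111011101111"  (len 14)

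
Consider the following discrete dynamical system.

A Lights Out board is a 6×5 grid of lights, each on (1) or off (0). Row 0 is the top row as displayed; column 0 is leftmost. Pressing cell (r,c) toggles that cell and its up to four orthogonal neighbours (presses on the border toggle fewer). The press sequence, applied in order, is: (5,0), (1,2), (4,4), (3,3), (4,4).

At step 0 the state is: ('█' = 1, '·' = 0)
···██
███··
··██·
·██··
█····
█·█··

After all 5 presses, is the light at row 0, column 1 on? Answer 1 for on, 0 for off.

k=0  ···██
███··
··██·
·██··
█····
█·█··
k=1  ···██
███··
··██·
·██··
·····
·██··
k=2  ··███
█··█·
···█·
·██··
·····
·██··
k=3  ··███
█··█·
···█·
·██·█
···██
·██·█
k=4  ··███
█··█·
·····
·█·█·
····█
·██·█
k=5  ··███
█··█·
·····
·█·██
···█·
·██··

0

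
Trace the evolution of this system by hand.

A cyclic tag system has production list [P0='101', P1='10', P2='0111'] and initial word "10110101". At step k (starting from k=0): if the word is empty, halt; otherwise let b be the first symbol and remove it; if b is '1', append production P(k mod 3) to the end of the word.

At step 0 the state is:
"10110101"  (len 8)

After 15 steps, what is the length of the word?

24

gen 0: "10110101"  (len 8)
gen 1: "0110101101"  (len 10)
gen 2: "110101101"  (len 9)
gen 3: "101011010111"  (len 12)
gen 4: "01011010111101"  (len 14)
gen 5: "1011010111101"  (len 13)
gen 6: "0110101111010111"  (len 16)
gen 7: "110101111010111"  (len 15)
gen 8: "1010111101011110"  (len 16)
gen 9: "0101111010111100111"  (len 19)
gen 10: "101111010111100111"  (len 18)
gen 11: "0111101011110011110"  (len 19)
gen 12: "111101011110011110"  (len 18)
gen 13: "11101011110011110101"  (len 20)
gen 14: "110101111001111010110"  (len 21)
gen 15: "101011110011110101100111"  (len 24)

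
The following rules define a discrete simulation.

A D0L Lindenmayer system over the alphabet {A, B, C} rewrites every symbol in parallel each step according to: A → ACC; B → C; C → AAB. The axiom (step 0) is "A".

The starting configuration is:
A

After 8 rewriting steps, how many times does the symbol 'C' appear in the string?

k=0  A
k=1  ACC
k=2  ACCAABAAB
k=3  ACCAABAABACCACCCACCACCC
k=4  ACCAABAABACCACCCACCACCCACCAABAABACCAABAABAABACCAABAABACCAABAABAAB
k=5  ACCAABAABACCACCCACCACCCACCAABAABACCAABAABAABACCAABAABACCAA…CACCCACCAABAABACCACCCACCACCCACCAABAABACCACCCACCACCCACCACCC  (len 171)
k=6  ACCAABAABACCACCCACCACCCACCAABAABACCAABAABAABACCAABAABACCAA…BAABACCAABAABAABACCAABAABACCAABAABAABACCAABAABACCAABAABAAB  (len 473)
k=7  ACCAABAABACCACCCACCACCCACCAABAABACCAABAABAABACCAABAABACCAA…CACCCACCAABAABACCACCCACCACCCACCAABAABACCACCCACCACCCACCACCC  (len 1263)
k=8  ACCAABAABACCACCCACCACCCACCAABAABACCAABAABAABACCAABAABACCAA…BAABACCAABAABAABACCAABAABACCAABAABAABACCAABAABACCAABAABAAB  (len 3457)

1288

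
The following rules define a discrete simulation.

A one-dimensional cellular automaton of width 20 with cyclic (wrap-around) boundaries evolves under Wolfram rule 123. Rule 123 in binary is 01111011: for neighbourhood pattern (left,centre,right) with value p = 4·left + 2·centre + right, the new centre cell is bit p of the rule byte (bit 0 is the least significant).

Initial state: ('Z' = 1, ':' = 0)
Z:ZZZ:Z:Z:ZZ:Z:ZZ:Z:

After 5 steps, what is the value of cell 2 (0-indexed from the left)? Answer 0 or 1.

k=0  Z:ZZZ:Z:Z:ZZ:Z:ZZ:Z:
k=1  :ZZ:ZZ:Z:ZZZZ:ZZZZ:Z
k=2  ZZZZZZZ:ZZ::ZZZ::ZZ:
k=3  Z:::::ZZZZZZZ:ZZZZZZ
k=4  ZZZZZZZ:::::ZZZ:::::
k=5  Z:::::ZZZZZZZ:ZZZZZZ

0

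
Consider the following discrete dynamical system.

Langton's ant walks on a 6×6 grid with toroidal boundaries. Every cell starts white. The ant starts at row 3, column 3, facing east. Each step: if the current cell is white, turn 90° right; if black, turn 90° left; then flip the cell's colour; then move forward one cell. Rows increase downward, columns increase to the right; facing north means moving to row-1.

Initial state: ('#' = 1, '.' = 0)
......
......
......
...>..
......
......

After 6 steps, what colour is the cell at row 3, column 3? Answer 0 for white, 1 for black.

gen 0: ......
......
......
...>..
......
......
gen 1: ......
......
......
...#..
...v..
......
gen 2: ......
......
......
...#..
..<#..
......
gen 3: ......
......
......
..^#..
..##..
......
gen 4: ......
......
......
..#>..
..##..
......
gen 5: ......
......
...^..
..#...
..##..
......
gen 6: ......
......
...#>.
..#...
..##..
......

0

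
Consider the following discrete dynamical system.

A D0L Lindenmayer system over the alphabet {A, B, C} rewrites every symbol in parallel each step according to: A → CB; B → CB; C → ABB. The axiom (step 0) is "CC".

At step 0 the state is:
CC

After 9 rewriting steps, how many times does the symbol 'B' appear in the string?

2466

k=0  CC
k=1  ABBABB
k=2  CBCBCBCBCBCB
k=3  ABBCBABBCBABBCBABBCBABBCBABBCB
k=4  CBCBCBABBCBCBCBCBABBCBCBCBCBABBCBCBCBCBABBCBCBCBCBABBCBCBCBCBABBCB
k=5  ABBCBABBCBABBCBCBCBCBABBCBABBCBABBCBABBCBCBCBCBABBCBABBCBA…BABBCBABBCBABBCBABBCBCBCBCBABBCBABBCBABBCBABBCBCBCBCBABBCB  (len 156)
k=6  CBCBCBABBCBCBCBCBABBCBCBCBCBABBCBABBCBABBCBABBCBCBCBCBABBC…BCBCBABBCBCBCBCBABBCBCBCBCBABBCBABBCBABBCBABBCBCBCBCBABBCB  (len 354)
k=7  ABBCBABBCBABBCBCBCBCBABBCBABBCBABBCBABBCBCBCBCBABBCBABBCBA…BCBCBABBCBCBCBCBABBCBCBCBCBABBCBABBCBABBCBABBCBCBCBCBABBCB  (len 822)
k=8  CBCBCBABBCBCBCBCBABBCBCBCBCBABBCBABBCBABBCBABBCBCBCBCBABBC…BCBCBABBCBCBCBCBABBCBCBCBCBABBCBABBCBABBCBABBCBCBCBCBABBCB  (len 1884)
k=9  ABBCBABBCBABBCBCBCBCBABBCBABBCBABBCBABBCBCBCBCBABBCBABBCBA…BCBCBABBCBCBCBCBABBCBCBCBCBABBCBABBCBABBCBABBCBCBCBCBABBCB  (len 4350)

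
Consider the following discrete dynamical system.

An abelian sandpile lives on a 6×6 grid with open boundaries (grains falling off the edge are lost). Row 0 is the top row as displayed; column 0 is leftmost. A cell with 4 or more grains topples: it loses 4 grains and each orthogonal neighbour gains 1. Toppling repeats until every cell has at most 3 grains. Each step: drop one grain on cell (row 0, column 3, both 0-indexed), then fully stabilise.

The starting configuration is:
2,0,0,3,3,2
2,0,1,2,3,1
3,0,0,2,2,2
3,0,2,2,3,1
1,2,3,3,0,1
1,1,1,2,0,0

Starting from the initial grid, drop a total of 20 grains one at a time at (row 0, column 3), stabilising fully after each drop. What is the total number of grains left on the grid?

gen 0: 2,0,0,3,3,2
2,0,1,2,3,1
3,0,0,2,2,2
3,0,2,2,3,1
1,2,3,3,0,1
1,1,1,2,0,0
gen 1: 2,0,1,2,1,3
2,0,2,0,1,2
3,0,0,3,3,2
3,0,2,2,3,1
1,2,3,3,0,1
1,1,1,2,0,0
gen 2: 2,0,1,3,1,3
2,0,2,0,1,2
3,0,0,3,3,2
3,0,2,2,3,1
1,2,3,3,0,1
1,1,1,2,0,0
gen 3: 2,0,2,0,2,3
2,0,2,1,1,2
3,0,0,3,3,2
3,0,2,2,3,1
1,2,3,3,0,1
1,1,1,2,0,0
gen 4: 2,0,2,1,2,3
2,0,2,1,1,2
3,0,0,3,3,2
3,0,2,2,3,1
1,2,3,3,0,1
1,1,1,2,0,0
gen 5: 2,0,2,2,2,3
2,0,2,1,1,2
3,0,0,3,3,2
3,0,2,2,3,1
1,2,3,3,0,1
1,1,1,2,0,0
gen 6: 2,0,2,3,2,3
2,0,2,1,1,2
3,0,0,3,3,2
3,0,2,2,3,1
1,2,3,3,0,1
1,1,1,2,0,0
gen 7: 2,0,3,0,3,3
2,0,2,2,1,2
3,0,0,3,3,2
3,0,2,2,3,1
1,2,3,3,0,1
1,1,1,2,0,0
gen 8: 2,0,3,1,3,3
2,0,2,2,1,2
3,0,0,3,3,2
3,0,2,2,3,1
1,2,3,3,0,1
1,1,1,2,0,0
gen 9: 2,0,3,2,3,3
2,0,2,2,1,2
3,0,0,3,3,2
3,0,2,2,3,1
1,2,3,3,0,1
1,1,1,2,0,0
gen 10: 2,0,3,3,3,3
2,0,2,2,1,2
3,0,0,3,3,2
3,0,2,2,3,1
1,2,3,3,0,1
1,1,1,2,0,0
gen 11: 2,1,0,2,1,0
2,0,3,3,2,3
3,0,0,3,3,2
3,0,2,2,3,1
1,2,3,3,0,1
1,1,1,2,0,0
gen 12: 2,1,0,3,1,0
2,0,3,3,2,3
3,0,0,3,3,2
3,0,2,2,3,1
1,2,3,3,0,1
1,1,1,2,0,0
gen 13: 2,1,2,1,3,1
2,1,0,3,1,1
3,0,3,2,3,0
3,1,0,2,1,3
1,3,1,1,2,1
1,1,2,3,0,0
gen 14: 2,1,2,2,3,1
2,1,0,3,1,1
3,0,3,2,3,0
3,1,0,2,1,3
1,3,1,1,2,1
1,1,2,3,0,0
gen 15: 2,1,2,3,3,1
2,1,0,3,1,1
3,0,3,2,3,0
3,1,0,2,1,3
1,3,1,1,2,1
1,1,2,3,0,0
gen 16: 2,1,3,2,0,2
2,1,1,0,3,1
3,0,3,3,3,0
3,1,0,2,1,3
1,3,1,1,2,1
1,1,2,3,0,0
gen 17: 2,1,3,3,0,2
2,1,1,0,3,1
3,0,3,3,3,0
3,1,0,2,1,3
1,3,1,1,2,1
1,1,2,3,0,0
gen 18: 2,2,0,1,1,2
2,1,2,1,3,1
3,0,3,3,3,0
3,1,0,2,1,3
1,3,1,1,2,1
1,1,2,3,0,0
gen 19: 2,2,0,2,1,2
2,1,2,1,3,1
3,0,3,3,3,0
3,1,0,2,1,3
1,3,1,1,2,1
1,1,2,3,0,0
gen 20: 2,2,0,3,1,2
2,1,2,1,3,1
3,0,3,3,3,0
3,1,0,2,1,3
1,3,1,1,2,1
1,1,2,3,0,0

58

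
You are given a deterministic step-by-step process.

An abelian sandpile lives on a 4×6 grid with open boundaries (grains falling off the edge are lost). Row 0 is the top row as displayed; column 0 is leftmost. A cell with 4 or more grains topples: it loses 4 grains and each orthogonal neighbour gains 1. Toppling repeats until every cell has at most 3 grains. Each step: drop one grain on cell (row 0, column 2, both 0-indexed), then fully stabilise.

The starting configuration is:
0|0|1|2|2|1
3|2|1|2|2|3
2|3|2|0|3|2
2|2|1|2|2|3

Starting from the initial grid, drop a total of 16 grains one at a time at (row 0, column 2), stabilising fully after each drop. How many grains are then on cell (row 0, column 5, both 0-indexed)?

3

k=0  0|0|1|2|2|1
3|2|1|2|2|3
2|3|2|0|3|2
2|2|1|2|2|3
k=1  0|0|2|2|2|1
3|2|1|2|2|3
2|3|2|0|3|2
2|2|1|2|2|3
k=2  0|0|3|2|2|1
3|2|1|2|2|3
2|3|2|0|3|2
2|2|1|2|2|3
k=3  0|1|0|3|2|1
3|2|2|2|2|3
2|3|2|0|3|2
2|2|1|2|2|3
k=4  0|1|1|3|2|1
3|2|2|2|2|3
2|3|2|0|3|2
2|2|1|2|2|3
k=5  0|1|2|3|2|1
3|2|2|2|2|3
2|3|2|0|3|2
2|2|1|2|2|3
k=6  0|1|3|3|2|1
3|2|2|2|2|3
2|3|2|0|3|2
2|2|1|2|2|3
k=7  0|2|1|0|3|1
3|2|3|3|2|3
2|3|2|0|3|2
2|2|1|2|2|3
k=8  0|2|2|0|3|1
3|2|3|3|2|3
2|3|2|0|3|2
2|2|1|2|2|3
k=9  0|2|3|0|3|1
3|2|3|3|2|3
2|3|2|0|3|2
2|2|1|2|2|3
k=10  0|3|1|2|3|1
3|3|1|0|3|3
2|3|3|1|3|2
2|2|1|2|2|3
k=11  0|3|2|2|3|1
3|3|1|0|3|3
2|3|3|1|3|2
2|2|1|2|2|3
k=12  0|3|3|2|3|1
3|3|1|0|3|3
2|3|3|1|3|2
2|2|1|2|2|3
k=13  2|1|2|3|3|1
1|3|0|1|3|3
0|2|1|2|3|2
3|3|2|2|2|3
k=14  2|1|3|3|3|1
1|3|0|1|3|3
0|2|1|2|3|2
3|3|2|2|2|3
k=15  2|2|1|1|1|3
1|3|1|3|2|1
0|2|1|3|2|1
3|3|2|3|0|1
k=16  2|2|2|1|1|3
1|3|1|3|2|1
0|2|1|3|2|1
3|3|2|3|0|1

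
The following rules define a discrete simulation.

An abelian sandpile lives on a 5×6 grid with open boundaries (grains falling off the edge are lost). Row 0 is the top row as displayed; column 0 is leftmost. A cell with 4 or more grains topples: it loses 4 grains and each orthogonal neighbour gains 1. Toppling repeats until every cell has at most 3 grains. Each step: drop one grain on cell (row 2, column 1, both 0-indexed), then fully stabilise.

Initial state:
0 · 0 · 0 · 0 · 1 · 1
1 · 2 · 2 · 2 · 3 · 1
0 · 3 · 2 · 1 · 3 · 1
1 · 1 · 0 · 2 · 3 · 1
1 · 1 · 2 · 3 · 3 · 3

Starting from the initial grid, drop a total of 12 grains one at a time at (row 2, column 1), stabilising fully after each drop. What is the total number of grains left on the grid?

55

t=0: 0 · 0 · 0 · 0 · 1 · 1
1 · 2 · 2 · 2 · 3 · 1
0 · 3 · 2 · 1 · 3 · 1
1 · 1 · 0 · 2 · 3 · 1
1 · 1 · 2 · 3 · 3 · 3
t=1: 0 · 0 · 0 · 0 · 1 · 1
1 · 3 · 2 · 2 · 3 · 1
1 · 0 · 3 · 1 · 3 · 1
1 · 2 · 0 · 2 · 3 · 1
1 · 1 · 2 · 3 · 3 · 3
t=2: 0 · 0 · 0 · 0 · 1 · 1
1 · 3 · 2 · 2 · 3 · 1
1 · 1 · 3 · 1 · 3 · 1
1 · 2 · 0 · 2 · 3 · 1
1 · 1 · 2 · 3 · 3 · 3
t=3: 0 · 0 · 0 · 0 · 1 · 1
1 · 3 · 2 · 2 · 3 · 1
1 · 2 · 3 · 1 · 3 · 1
1 · 2 · 0 · 2 · 3 · 1
1 · 1 · 2 · 3 · 3 · 3
t=4: 0 · 0 · 0 · 0 · 1 · 1
1 · 3 · 2 · 2 · 3 · 1
1 · 3 · 3 · 1 · 3 · 1
1 · 2 · 0 · 2 · 3 · 1
1 · 1 · 2 · 3 · 3 · 3
t=5: 0 · 1 · 1 · 0 · 1 · 1
2 · 1 · 0 · 3 · 3 · 1
2 · 2 · 1 · 2 · 3 · 1
1 · 3 · 1 · 2 · 3 · 1
1 · 1 · 2 · 3 · 3 · 3
t=6: 0 · 1 · 1 · 0 · 1 · 1
2 · 1 · 0 · 3 · 3 · 1
2 · 3 · 1 · 2 · 3 · 1
1 · 3 · 1 · 2 · 3 · 1
1 · 1 · 2 · 3 · 3 · 3
t=7: 0 · 1 · 1 · 0 · 1 · 1
2 · 2 · 0 · 3 · 3 · 1
3 · 1 · 2 · 2 · 3 · 1
2 · 0 · 2 · 2 · 3 · 1
1 · 2 · 2 · 3 · 3 · 3
t=8: 0 · 1 · 1 · 0 · 1 · 1
2 · 2 · 0 · 3 · 3 · 1
3 · 2 · 2 · 2 · 3 · 1
2 · 0 · 2 · 2 · 3 · 1
1 · 2 · 2 · 3 · 3 · 3
t=9: 0 · 1 · 1 · 0 · 1 · 1
2 · 2 · 0 · 3 · 3 · 1
3 · 3 · 2 · 2 · 3 · 1
2 · 0 · 2 · 2 · 3 · 1
1 · 2 · 2 · 3 · 3 · 3
t=10: 0 · 1 · 1 · 0 · 1 · 1
3 · 3 · 0 · 3 · 3 · 1
0 · 1 · 3 · 2 · 3 · 1
3 · 1 · 2 · 2 · 3 · 1
1 · 2 · 2 · 3 · 3 · 3
t=11: 0 · 1 · 1 · 0 · 1 · 1
3 · 3 · 0 · 3 · 3 · 1
0 · 2 · 3 · 2 · 3 · 1
3 · 1 · 2 · 2 · 3 · 1
1 · 2 · 2 · 3 · 3 · 3
t=12: 0 · 1 · 1 · 0 · 1 · 1
3 · 3 · 0 · 3 · 3 · 1
0 · 3 · 3 · 2 · 3 · 1
3 · 1 · 2 · 2 · 3 · 1
1 · 2 · 2 · 3 · 3 · 3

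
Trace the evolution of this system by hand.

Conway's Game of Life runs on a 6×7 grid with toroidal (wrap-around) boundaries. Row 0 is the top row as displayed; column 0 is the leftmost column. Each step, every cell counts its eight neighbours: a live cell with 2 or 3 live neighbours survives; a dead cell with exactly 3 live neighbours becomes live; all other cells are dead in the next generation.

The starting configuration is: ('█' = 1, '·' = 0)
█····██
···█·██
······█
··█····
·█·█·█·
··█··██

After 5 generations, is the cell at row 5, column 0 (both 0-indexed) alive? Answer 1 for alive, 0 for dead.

1

0) █····██
···█·██
······█
··█····
·█·█·█·
··█··██
1) █······
····█··
·····██
··█····
·█·████
·██····
2) ·█·····
·····██
·····█·
█·██···
██·███·
·██████
3) ·█·█···
·····██
····██·
█·██·█·
·······
······█
4) █····██
·····██
···█···
···█·██
······█
·······
5) █····█·
█···██·
·······
····███
·····██
█····█·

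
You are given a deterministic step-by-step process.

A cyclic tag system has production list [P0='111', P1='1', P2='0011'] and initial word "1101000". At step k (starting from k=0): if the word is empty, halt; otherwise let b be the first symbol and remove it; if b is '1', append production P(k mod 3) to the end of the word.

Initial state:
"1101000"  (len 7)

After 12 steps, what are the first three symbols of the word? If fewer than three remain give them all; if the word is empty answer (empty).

111

[0] "1101000"  (len 7)
[1] "101000111"  (len 9)
[2] "010001111"  (len 9)
[3] "10001111"  (len 8)
[4] "0001111111"  (len 10)
[5] "001111111"  (len 9)
[6] "01111111"  (len 8)
[7] "1111111"  (len 7)
[8] "1111111"  (len 7)
[9] "1111110011"  (len 10)
[10] "111110011111"  (len 12)
[11] "111100111111"  (len 12)
[12] "111001111110011"  (len 15)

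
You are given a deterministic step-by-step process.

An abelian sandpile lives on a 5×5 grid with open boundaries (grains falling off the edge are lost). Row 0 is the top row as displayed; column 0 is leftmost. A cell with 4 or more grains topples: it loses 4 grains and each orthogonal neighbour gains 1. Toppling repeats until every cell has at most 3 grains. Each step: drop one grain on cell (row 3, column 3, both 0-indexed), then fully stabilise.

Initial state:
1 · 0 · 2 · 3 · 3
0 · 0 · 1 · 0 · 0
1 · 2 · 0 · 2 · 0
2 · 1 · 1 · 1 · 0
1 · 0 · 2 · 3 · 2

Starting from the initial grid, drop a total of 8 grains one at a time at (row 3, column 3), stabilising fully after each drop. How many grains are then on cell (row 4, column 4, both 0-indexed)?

0) 1 · 0 · 2 · 3 · 3
0 · 0 · 1 · 0 · 0
1 · 2 · 0 · 2 · 0
2 · 1 · 1 · 1 · 0
1 · 0 · 2 · 3 · 2
1) 1 · 0 · 2 · 3 · 3
0 · 0 · 1 · 0 · 0
1 · 2 · 0 · 2 · 0
2 · 1 · 1 · 2 · 0
1 · 0 · 2 · 3 · 2
2) 1 · 0 · 2 · 3 · 3
0 · 0 · 1 · 0 · 0
1 · 2 · 0 · 2 · 0
2 · 1 · 1 · 3 · 0
1 · 0 · 2 · 3 · 2
3) 1 · 0 · 2 · 3 · 3
0 · 0 · 1 · 0 · 0
1 · 2 · 0 · 3 · 0
2 · 1 · 2 · 1 · 1
1 · 0 · 3 · 0 · 3
4) 1 · 0 · 2 · 3 · 3
0 · 0 · 1 · 0 · 0
1 · 2 · 0 · 3 · 0
2 · 1 · 2 · 2 · 1
1 · 0 · 3 · 0 · 3
5) 1 · 0 · 2 · 3 · 3
0 · 0 · 1 · 0 · 0
1 · 2 · 0 · 3 · 0
2 · 1 · 2 · 3 · 1
1 · 0 · 3 · 0 · 3
6) 1 · 0 · 2 · 3 · 3
0 · 0 · 1 · 1 · 0
1 · 2 · 1 · 0 · 1
2 · 1 · 3 · 1 · 2
1 · 0 · 3 · 1 · 3
7) 1 · 0 · 2 · 3 · 3
0 · 0 · 1 · 1 · 0
1 · 2 · 1 · 0 · 1
2 · 1 · 3 · 2 · 2
1 · 0 · 3 · 1 · 3
8) 1 · 0 · 2 · 3 · 3
0 · 0 · 1 · 1 · 0
1 · 2 · 1 · 0 · 1
2 · 1 · 3 · 3 · 2
1 · 0 · 3 · 1 · 3

3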